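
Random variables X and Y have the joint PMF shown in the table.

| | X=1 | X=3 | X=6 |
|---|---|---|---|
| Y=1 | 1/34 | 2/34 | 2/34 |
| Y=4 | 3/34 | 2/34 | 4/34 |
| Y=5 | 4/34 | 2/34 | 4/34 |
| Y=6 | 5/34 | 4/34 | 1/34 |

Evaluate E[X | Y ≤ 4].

P(Y ≤ 4) = 7/17.
Σ X·P over the event = 1·(1/34) + 1·(3/34) + 3·(2/34) + 3·(2/34) + 6·(2/34) + 6·(4/34) = 26/17.
E[X | Y ≤ 4] = (26/17) / (7/17) = 26/7.

26/7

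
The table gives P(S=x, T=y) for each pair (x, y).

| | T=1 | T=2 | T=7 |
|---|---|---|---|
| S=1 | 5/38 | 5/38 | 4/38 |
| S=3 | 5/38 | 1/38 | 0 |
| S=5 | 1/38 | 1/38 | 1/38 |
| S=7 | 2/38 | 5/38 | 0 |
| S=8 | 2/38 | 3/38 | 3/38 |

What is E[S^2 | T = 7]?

221/8

P(T = 7) = 4/19.
Σ S^2·P over the event = 1·(4/38) + 25·(1/38) + 64·(3/38) = 221/38.
E[S^2 | T = 7] = (221/38) / (4/19) = 221/8.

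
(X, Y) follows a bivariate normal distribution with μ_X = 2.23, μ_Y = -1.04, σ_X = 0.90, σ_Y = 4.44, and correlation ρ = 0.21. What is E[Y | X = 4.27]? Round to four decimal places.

For a bivariate normal, E[Y | X=x] = μ_Y + ρ·(σ_Y/σ_X)·(x − μ_X).
E[Y | X=4.27] = -1.04 + (0.21)·(4.44/0.90)·(4.27 − (2.23)) = -1.04 + (1.036)·(2.04) = 1.0734.

1.0734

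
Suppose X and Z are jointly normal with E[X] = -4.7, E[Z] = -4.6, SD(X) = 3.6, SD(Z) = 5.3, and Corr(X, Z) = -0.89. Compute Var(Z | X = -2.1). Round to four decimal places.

5.8399

For a bivariate normal, Var(Z | X=x) = σ_Z²(1 − ρ²).
Var(Z | X=-2.1) = (5.3)²·(1 − (-0.89)²) = 28.09·0.2079 = 5.8399.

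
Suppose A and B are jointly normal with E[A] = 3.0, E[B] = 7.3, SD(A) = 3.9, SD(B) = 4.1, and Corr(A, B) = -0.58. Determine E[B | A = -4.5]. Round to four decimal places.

E[B | A=x] = μ_B + ρ(σ_B/σ_A)(x − μ_A) for jointly normal variables.
E[B | A=-4.5] = 7.3 + (-0.58)·(4.1/3.9)·(-4.5 − (3.0)) = 7.3 + (-0.60974)·(-7.5) = 11.8731.

11.8731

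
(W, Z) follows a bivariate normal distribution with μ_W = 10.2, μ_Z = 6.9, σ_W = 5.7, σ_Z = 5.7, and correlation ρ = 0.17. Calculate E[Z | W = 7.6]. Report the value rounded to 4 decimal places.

E[Z | W=x] = μ_Z + ρ(σ_Z/σ_W)(x − μ_W) for jointly normal variables.
E[Z | W=7.6] = 6.9 + (0.17)·(5.7/5.7)·(7.6 − (10.2)) = 6.9 + (0.17)·(-2.6) = 6.4580.

6.4580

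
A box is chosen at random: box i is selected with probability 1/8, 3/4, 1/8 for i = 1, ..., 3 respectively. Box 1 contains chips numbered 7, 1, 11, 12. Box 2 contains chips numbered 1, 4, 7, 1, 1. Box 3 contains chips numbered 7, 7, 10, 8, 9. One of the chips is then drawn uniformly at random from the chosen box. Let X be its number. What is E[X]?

131/32

E[X | box 1] = (7+1+11+12)/4 = 31/4.
E[X | box 2] = (1+4+7+1+1)/5 = 14/5.
E[X | box 3] = (7+7+10+8+9)/5 = 41/5.
By the law of total expectation,
E[X] = (1/8)·(31/4) + (3/4)·(14/5) + (1/8)·(41/5) = 131/32.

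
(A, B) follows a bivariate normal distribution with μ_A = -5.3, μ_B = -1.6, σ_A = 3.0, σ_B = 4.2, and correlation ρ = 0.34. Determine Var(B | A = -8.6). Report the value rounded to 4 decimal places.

The conditional variance in a bivariate normal is σ_B²(1 − ρ²), independent of x.
Var(B | A=-8.6) = (4.2)²·(1 − (0.34)²) = 17.64·0.8844 = 15.6008.

15.6008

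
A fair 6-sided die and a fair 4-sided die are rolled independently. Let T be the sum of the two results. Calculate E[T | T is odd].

6

P(T is odd) = 1/2.
Σ over the event: 3·1/12 + 5·1/6 + 7·1/6 + 9·1/12 = 3.
E[T | T is odd] = (3) / (1/2) = 6.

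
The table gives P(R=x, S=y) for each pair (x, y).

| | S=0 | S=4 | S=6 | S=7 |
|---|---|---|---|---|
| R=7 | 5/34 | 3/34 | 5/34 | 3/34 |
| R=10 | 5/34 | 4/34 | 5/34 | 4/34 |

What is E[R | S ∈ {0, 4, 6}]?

77/9

P(S ∈ {0, 4, 6}) = 27/34.
Σ R·P over the event = 7·(5/34) + 7·(3/34) + 7·(5/34) + 10·(5/34) + 10·(4/34) + 10·(5/34) = 231/34.
E[R | S ∈ {0, 4, 6}] = (231/34) / (27/34) = 77/9.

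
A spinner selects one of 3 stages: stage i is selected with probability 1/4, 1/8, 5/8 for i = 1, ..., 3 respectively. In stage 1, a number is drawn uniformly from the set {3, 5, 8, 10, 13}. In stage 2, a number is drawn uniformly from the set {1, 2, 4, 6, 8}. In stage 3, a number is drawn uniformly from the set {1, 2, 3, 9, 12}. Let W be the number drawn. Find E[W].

E[W | stage 1] = (3+5+8+10+13)/5 = 39/5.
E[W | stage 2] = (1+2+4+6+8)/5 = 21/5.
E[W | stage 3] = (1+2+3+9+12)/5 = 27/5.
By the law of total expectation,
E[W] = (1/4)·(39/5) + (1/8)·(21/5) + (5/8)·(27/5) = 117/20.

117/20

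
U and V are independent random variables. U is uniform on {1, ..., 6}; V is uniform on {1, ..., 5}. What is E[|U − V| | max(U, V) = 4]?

12/7

Outcomes with max(U, V) = 4: (1,4), (2,4), (3,4), (4,1), (4,2), (4,3), (4,4), each with probability 1/30.
E[|U − V| | max(U, V) = 4] = (3 + 2 + 1 + 3 + 2 + 1 + 0) / 7 = 12/7.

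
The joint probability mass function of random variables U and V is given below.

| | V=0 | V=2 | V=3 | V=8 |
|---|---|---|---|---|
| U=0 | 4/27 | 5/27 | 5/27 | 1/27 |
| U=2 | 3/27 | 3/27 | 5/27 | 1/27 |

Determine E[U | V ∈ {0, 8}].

8/9

P(V ∈ {0, 8}) = 1/3.
Σ U·P over the event = 0·(4/27) + 0·(1/27) + 2·(3/27) + 2·(1/27) = 8/27.
E[U | V ∈ {0, 8}] = (8/27) / (1/3) = 8/9.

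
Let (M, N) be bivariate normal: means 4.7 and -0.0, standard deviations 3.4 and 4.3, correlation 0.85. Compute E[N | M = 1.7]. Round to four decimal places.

The regression of N on M has slope ρ·σ_N/σ_M and passes through (μ_M, μ_N).
E[N | M=1.7] = -0.0 + (0.85)·(4.3/3.4)·(1.7 − (4.7)) = -0.0 + (1.075)·(-3) = -3.2250.

-3.2250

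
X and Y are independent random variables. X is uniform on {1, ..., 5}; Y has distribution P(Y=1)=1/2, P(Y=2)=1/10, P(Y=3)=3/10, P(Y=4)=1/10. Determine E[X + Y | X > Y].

P(X > Y) = 3/5.
Summing (X+Y)·P(x,y) over outcomes with X > Y gives 81/25.
E[X + Y | X > Y] = (81/25) / (3/5) = 27/5.

27/5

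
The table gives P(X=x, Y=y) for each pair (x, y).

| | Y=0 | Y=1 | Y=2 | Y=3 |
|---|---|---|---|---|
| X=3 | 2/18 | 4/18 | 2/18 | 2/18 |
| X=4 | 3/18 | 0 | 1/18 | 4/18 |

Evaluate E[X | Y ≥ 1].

44/13

P(Y ≥ 1) = 13/18.
Σ X·P over the event = 3·(4/18) + 3·(2/18) + 3·(2/18) + 4·(1/18) + 4·(4/18) = 22/9.
E[X | Y ≥ 1] = (22/9) / (13/18) = 44/13.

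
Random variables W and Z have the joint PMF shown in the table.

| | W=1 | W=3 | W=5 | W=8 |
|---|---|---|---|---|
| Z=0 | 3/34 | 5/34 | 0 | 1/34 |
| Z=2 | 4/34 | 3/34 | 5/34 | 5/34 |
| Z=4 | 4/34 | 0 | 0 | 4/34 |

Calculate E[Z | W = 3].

P(W = 3) = 4/17.
Σ Z·P over the event = 0·(5/34) + 2·(3/34) = 3/17.
E[Z | W = 3] = (3/17) / (4/17) = 3/4.

3/4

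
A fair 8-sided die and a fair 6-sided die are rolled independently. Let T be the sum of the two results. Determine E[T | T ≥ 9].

32/3

P(T ≥ 9) = 7/16.
Σ over the event: 9·1/8 + 10·5/48 + 11·1/12 + 12·1/16 + 13·1/24 + 14·1/48 = 14/3.
E[T | T ≥ 9] = (14/3) / (7/16) = 32/3.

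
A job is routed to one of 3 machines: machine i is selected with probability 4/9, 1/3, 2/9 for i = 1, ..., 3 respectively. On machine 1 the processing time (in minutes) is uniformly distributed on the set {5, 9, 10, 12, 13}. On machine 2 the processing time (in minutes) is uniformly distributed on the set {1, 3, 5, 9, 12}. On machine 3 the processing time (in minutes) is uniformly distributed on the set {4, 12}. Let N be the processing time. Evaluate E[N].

122/15

E[N | machine 1] = (5+9+10+12+13)/5 = 49/5.
E[N | machine 2] = (1+3+5+9+12)/5 = 6.
E[N | machine 3] = (4+12)/2 = 8.
E[N] = (4/9)·(49/5) + (1/3)·(6) + (2/9)·(8) = 122/15.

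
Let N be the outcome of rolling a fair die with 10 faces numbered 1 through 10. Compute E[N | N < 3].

Given N < 3, N is equally likely to be any of {1, 2}.
E[N | N < 3] = (1 + 2) / 2 = 3/2.

3/2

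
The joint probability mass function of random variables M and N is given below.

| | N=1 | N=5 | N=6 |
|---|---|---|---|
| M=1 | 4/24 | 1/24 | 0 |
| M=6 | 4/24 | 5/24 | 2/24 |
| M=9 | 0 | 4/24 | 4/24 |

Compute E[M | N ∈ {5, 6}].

P(N ∈ {5, 6}) = 2/3.
Σ M·P over the event = 1·(1/24) + 6·(5/24) + 6·(2/24) + 9·(4/24) + 9·(4/24) = 115/24.
E[M | N ∈ {5, 6}] = (115/24) / (2/3) = 115/16.

115/16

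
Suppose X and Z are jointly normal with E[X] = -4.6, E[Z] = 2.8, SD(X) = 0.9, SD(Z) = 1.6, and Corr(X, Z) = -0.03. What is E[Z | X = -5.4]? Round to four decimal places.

2.8427

For a bivariate normal, E[Z | X=x] = μ_Z + ρ·(σ_Z/σ_X)·(x − μ_X).
E[Z | X=-5.4] = 2.8 + (-0.03)·(1.6/0.9)·(-5.4 − (-4.6)) = 2.8 + (-0.053333)·(-0.8) = 2.8427.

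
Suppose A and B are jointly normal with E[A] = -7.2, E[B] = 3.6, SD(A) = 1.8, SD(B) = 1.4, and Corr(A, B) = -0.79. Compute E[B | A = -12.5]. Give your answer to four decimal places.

6.8566

The regression of B on A has slope ρ·σ_B/σ_A and passes through (μ_A, μ_B).
E[B | A=-12.5] = 3.6 + (-0.79)·(1.4/1.8)·(-12.5 − (-7.2)) = 3.6 + (-0.614444)·(-5.3) = 6.8566.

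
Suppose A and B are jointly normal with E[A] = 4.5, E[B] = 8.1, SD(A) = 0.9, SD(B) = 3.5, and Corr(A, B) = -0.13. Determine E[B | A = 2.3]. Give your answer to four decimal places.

The regression of B on A has slope ρ·σ_B/σ_A and passes through (μ_A, μ_B).
E[B | A=2.3] = 8.1 + (-0.13)·(3.5/0.9)·(2.3 − (4.5)) = 8.1 + (-0.50556)·(-2.2) = 9.2122.

9.2122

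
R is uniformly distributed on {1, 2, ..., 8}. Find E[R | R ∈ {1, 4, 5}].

10/3

P(R ∈ {1, 4, 5}) = 3/8.
Σ over the event: 1·1/8 + 4·1/8 + 5·1/8 = 5/4.
E[R | R ∈ {1, 4, 5}] = (5/4) / (3/8) = 10/3.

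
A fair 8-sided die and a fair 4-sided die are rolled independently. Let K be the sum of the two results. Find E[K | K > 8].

P(K > 8) = 5/16.
Σ over the event: 9·1/8 + 10·3/32 + 11·1/16 + 12·1/32 = 25/8.
E[K | K > 8] = (25/8) / (5/16) = 10.

10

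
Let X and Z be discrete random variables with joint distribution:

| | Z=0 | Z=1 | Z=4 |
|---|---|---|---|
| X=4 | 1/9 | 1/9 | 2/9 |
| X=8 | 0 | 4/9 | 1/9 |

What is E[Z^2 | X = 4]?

33/4

P(X = 4) = 4/9.
Summing Z^2·P(X=x,Z=y) over the conditioning event gives 11/3.
E[Z^2 | X = 4] = (11/3) / (4/9) = 33/4.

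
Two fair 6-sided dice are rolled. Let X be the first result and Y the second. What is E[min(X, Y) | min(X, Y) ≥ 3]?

31/8

P(min(X, Y) ≥ 3) = 4/9.
Summing min(X,Y)·P(x,y) over outcomes with min(X, Y) ≥ 3 gives 31/18.
E[min(X, Y) | min(X, Y) ≥ 3] = (31/18) / (4/9) = 31/8.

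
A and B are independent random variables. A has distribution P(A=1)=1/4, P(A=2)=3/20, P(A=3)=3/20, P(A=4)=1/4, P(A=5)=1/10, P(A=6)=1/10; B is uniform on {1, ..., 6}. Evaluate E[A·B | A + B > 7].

285/14

P(A + B > 7) = 7/20.
Summing AB·P(x,y) over outcomes with A + B > 7 gives 57/8.
E[A·B | A + B > 7] = (57/8) / (7/20) = 285/14.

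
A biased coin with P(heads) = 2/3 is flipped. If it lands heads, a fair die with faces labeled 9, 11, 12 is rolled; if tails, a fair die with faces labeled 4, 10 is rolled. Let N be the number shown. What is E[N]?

85/9

E[N | heads] = (9+11+12)/3 = 32/3.
E[N | tails] = (4+10)/2 = 7.
By the law of total expectation,
E[N] = (2/3)·(32/3) + (1/3)·(7) = 85/9.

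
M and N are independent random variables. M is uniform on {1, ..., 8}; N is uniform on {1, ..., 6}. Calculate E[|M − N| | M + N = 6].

12/5

Outcomes with M + N = 6: (1,5), (2,4), (3,3), (4,2), (5,1), each with probability 1/48.
E[|M − N| | M + N = 6] = (4 + 2 + 0 + 2 + 4) / 5 = 12/5.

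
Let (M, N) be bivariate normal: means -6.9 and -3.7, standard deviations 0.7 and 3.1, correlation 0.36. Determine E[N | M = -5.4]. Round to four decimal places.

For a bivariate normal, E[N | M=x] = μ_N + ρ·(σ_N/σ_M)·(x − μ_M).
E[N | M=-5.4] = -3.7 + (0.36)·(3.1/0.7)·(-5.4 − (-6.9)) = -3.7 + (1.5943)·(1.5) = -1.3086.

-1.3086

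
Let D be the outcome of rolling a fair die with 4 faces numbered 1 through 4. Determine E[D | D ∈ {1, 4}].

P(D ∈ {1, 4}) = 1/2.
Σ over the event: 1·1/4 + 4·1/4 = 5/4.
E[D | D ∈ {1, 4}] = (5/4) / (1/2) = 5/2.

5/2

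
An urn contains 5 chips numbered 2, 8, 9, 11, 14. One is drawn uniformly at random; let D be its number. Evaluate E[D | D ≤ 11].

15/2

P(D ≤ 11) = 4/5.
Σ over the event: 2·1/5 + 8·1/5 + 9·1/5 + 11·1/5 = 6.
E[D | D ≤ 11] = (6) / (4/5) = 15/2.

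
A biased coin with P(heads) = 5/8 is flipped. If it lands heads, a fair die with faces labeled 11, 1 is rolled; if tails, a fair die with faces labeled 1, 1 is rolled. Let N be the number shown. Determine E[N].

E[N | heads] = (11+1)/2 = 6.
E[N | tails] = (1+1)/2 = 1.
E[N] = (5/8)·(6) + (3/8)·(1) = 33/8.

33/8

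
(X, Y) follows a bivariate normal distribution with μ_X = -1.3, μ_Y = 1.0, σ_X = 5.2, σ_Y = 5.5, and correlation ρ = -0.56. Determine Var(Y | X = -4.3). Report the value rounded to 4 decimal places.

20.7636

The conditional variance in a bivariate normal is σ_Y²(1 − ρ²), independent of x.
Var(Y | X=-4.3) = (5.5)²·(1 − (-0.56)²) = 30.25·0.6864 = 20.7636.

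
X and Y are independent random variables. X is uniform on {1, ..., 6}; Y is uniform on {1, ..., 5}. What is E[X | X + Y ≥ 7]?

14/3

P(X + Y ≥ 7) = 1/2.
Summing X·P(x,y) over outcomes with X + Y ≥ 7 gives 7/3.
E[X | X + Y ≥ 7] = (7/3) / (1/2) = 14/3.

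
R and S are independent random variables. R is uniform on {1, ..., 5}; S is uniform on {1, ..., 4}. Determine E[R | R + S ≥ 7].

P(R + S ≥ 7) = 3/10.
Summing R·P(x,y) over outcomes with R + S ≥ 7 gives 13/10.
E[R | R + S ≥ 7] = (13/10) / (3/10) = 13/3.

13/3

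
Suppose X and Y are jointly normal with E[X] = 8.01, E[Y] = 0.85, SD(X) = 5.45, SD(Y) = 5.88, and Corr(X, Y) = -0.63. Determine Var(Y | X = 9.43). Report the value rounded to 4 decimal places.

20.8518

For a bivariate normal, Var(Y | X=x) = σ_Y²(1 − ρ²).
Var(Y | X=9.43) = (5.88)²·(1 − (-0.63)²) = 34.5744·0.6031 = 20.8518.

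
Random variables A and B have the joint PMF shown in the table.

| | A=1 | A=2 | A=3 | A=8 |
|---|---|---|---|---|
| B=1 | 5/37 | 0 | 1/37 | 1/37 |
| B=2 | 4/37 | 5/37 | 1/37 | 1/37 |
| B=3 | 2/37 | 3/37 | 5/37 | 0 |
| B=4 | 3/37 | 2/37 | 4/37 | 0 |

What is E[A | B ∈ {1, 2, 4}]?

20/9

P(B ∈ {1, 2, 4}) = 27/37.
Summing A·P(A=x,B=y) over the conditioning event gives 60/37.
E[A | B ∈ {1, 2, 4}] = (60/37) / (27/37) = 20/9.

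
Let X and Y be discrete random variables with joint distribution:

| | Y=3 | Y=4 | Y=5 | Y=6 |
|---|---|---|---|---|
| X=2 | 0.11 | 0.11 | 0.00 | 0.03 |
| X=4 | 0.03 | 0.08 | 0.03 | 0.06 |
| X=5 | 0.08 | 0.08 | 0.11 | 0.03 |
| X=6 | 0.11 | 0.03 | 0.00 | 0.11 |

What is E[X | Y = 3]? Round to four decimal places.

4.2424

P(Y = 3) = 0.33.
Σ X·P over the event = 2·(0.11) + 4·(0.03) + 5·(0.08) + 6·(0.11) = 1.40.
E[X | Y = 3] = (1.40) / (0.33) = 4.2424.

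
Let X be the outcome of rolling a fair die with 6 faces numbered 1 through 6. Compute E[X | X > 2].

Given X > 2, X is equally likely to be any of {3, 4, 5, 6}.
E[X | X > 2] = (3 + 4 + 5 + 6) / 4 = 9/2.

9/2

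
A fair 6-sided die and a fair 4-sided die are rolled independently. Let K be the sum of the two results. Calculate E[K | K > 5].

P(K > 5) = 7/12.
Σ over the event: 6·1/6 + 7·1/6 + 8·1/8 + 9·1/12 + 10·1/24 = 13/3.
E[K | K > 5] = (13/3) / (7/12) = 52/7.

52/7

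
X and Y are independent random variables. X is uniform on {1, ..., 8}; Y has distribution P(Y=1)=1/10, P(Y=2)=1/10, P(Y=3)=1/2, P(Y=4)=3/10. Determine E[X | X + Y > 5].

163/30

P(X + Y > 5) = 3/4.
Summing X·P(x,y) over outcomes with X + Y > 5 gives 163/40.
E[X | X + Y > 5] = (163/40) / (3/4) = 163/30.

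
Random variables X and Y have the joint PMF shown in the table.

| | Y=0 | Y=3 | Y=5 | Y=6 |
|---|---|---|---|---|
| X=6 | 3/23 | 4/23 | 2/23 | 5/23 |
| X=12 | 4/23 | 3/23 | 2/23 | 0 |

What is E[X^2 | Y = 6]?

36

P(Y = 6) = 5/23.
Σ X^2·P over the event = 36·(5/23) = 180/23.
E[X^2 | Y = 6] = (180/23) / (5/23) = 36.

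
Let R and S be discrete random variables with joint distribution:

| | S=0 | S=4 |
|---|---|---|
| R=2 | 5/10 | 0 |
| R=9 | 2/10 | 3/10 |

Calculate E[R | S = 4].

9

P(S = 4) = 3/10.
Σ R·P over the event = 9·(3/10) = 27/10.
E[R | S = 4] = (27/10) / (3/10) = 9.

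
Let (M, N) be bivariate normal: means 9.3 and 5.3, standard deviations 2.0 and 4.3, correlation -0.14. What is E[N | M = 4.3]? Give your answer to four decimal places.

6.8050

The regression of N on M has slope ρ·σ_N/σ_M and passes through (μ_M, μ_N).
E[N | M=4.3] = 5.3 + (-0.14)·(4.3/2.0)·(4.3 − (9.3)) = 5.3 + (-0.301)·(-5) = 6.8050.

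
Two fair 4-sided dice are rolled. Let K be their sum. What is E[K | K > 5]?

P(K > 5) = 3/8.
Σ over the event: 6·3/16 + 7·1/8 + 8·1/16 = 5/2.
E[K | K > 5] = (5/2) / (3/8) = 20/3.

20/3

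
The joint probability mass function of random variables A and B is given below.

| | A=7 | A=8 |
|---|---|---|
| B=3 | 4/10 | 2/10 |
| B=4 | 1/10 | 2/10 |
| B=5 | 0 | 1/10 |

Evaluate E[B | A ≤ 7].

P(A ≤ 7) = 1/2.
Σ B·P over the event = 3·(4/10) + 4·(1/10) = 8/5.
E[B | A ≤ 7] = (8/5) / (1/2) = 16/5.

16/5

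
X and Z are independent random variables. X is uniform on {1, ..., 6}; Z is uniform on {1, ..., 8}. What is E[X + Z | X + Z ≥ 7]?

P(X + Z ≥ 7) = 11/16.
Summing (X+Z)·P(x,y) over outcomes with X + Z ≥ 7 gives 157/24.
E[X + Z | X + Z ≥ 7] = (157/24) / (11/16) = 314/33.

314/33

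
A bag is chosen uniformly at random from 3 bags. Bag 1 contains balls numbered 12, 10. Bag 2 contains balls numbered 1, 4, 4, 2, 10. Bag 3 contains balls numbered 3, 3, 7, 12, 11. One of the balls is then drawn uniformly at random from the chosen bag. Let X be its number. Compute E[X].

112/15

E[X | bag 1] = (12+10)/2 = 11.
E[X | bag 2] = (1+4+4+2+10)/5 = 21/5.
E[X | bag 3] = (3+3+7+12+11)/5 = 36/5.
E[X] = (1/3)·(11) + (1/3)·(21/5) + (1/3)·(36/5) = 112/15.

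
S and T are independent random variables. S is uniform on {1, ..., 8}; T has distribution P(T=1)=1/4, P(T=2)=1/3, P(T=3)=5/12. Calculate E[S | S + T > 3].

419/86

P(S + T > 3) = 43/48.
Summing S·P(x,y) over outcomes with S + T > 3 gives 419/96.
E[S | S + T > 3] = (419/96) / (43/48) = 419/86.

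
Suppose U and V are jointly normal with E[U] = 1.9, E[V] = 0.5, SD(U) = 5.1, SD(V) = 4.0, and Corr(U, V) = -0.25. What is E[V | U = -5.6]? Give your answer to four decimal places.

The regression of V on U has slope ρ·σ_V/σ_U and passes through (μ_U, μ_V).
E[V | U=-5.6] = 0.5 + (-0.25)·(4.0/5.1)·(-5.6 − (1.9)) = 0.5 + (-0.19608)·(-7.5) = 1.9706.

1.9706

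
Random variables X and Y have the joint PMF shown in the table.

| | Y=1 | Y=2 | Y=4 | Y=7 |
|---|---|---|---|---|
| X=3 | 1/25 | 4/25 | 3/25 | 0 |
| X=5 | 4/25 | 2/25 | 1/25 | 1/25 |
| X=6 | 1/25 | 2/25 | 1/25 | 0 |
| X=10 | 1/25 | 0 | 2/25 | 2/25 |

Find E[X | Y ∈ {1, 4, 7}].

104/17

P(Y ∈ {1, 4, 7}) = 17/25.
Summing X·P(X=x,Y=y) over the conditioning event gives 104/25.
E[X | Y ∈ {1, 4, 7}] = (104/25) / (17/25) = 104/17.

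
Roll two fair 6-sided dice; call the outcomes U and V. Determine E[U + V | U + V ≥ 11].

34/3

Outcomes with U + V ≥ 11: (5,6), (6,5), (6,6), each with probability 1/36.
E[U + V | U + V ≥ 11] = (11 + 11 + 12) / 3 = 34/3.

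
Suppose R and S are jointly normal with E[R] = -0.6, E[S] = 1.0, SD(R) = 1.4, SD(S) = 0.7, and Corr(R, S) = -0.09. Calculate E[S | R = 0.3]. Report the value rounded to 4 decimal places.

0.9595

E[S | R=x] = μ_S + ρ(σ_S/σ_R)(x − μ_R) for jointly normal variables.
E[S | R=0.3] = 1.0 + (-0.09)·(0.7/1.4)·(0.3 − (-0.6)) = 1.0 + (-0.045)·(0.9) = 0.9595.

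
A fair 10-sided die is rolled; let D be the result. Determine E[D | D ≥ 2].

Given D ≥ 2, D is equally likely to be any of {2, 3, 4, 5, 6, 7, 8, 9, 10}.
E[D | D ≥ 2] = (2 + 3 + 4 + 5 + 6 + 7 + 8 + 9 + 10) / 9 = 6.

6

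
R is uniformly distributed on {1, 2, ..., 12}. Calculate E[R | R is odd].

Given R is odd, R is equally likely to be any of {1, 3, 5, 7, 9, 11}.
E[R | R is odd] = (1 + 3 + 5 + 7 + 9 + 11) / 6 = 6.

6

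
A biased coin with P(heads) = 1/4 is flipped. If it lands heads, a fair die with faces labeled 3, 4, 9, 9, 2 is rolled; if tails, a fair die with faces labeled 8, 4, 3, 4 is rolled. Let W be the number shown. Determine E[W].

E[W | heads] = (3+4+9+9+2)/5 = 27/5.
E[W | tails] = (8+4+3+4)/4 = 19/4.
By the law of total expectation,
E[W] = (1/4)·(27/5) + (3/4)·(19/4) = 393/80.

393/80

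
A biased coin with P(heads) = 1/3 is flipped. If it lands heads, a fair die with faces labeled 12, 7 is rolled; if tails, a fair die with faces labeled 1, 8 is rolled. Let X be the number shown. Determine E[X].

E[X | heads] = (12+7)/2 = 19/2.
E[X | tails] = (1+8)/2 = 9/2.
By the law of total expectation,
E[X] = (1/3)·(19/2) + (2/3)·(9/2) = 37/6.

37/6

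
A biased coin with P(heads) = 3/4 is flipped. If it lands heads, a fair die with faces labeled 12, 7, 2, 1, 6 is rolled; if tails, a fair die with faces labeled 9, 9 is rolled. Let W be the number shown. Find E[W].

129/20

E[W | heads] = (12+7+2+1+6)/5 = 28/5.
E[W | tails] = (9+9)/2 = 9.
E[W] = (3/4)·(28/5) + (1/4)·(9) = 129/20.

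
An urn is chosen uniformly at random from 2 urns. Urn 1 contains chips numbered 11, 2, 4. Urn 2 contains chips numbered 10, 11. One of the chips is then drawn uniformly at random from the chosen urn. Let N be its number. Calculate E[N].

E[N | urn 1] = (11+2+4)/3 = 17/3.
E[N | urn 2] = (10+11)/2 = 21/2.
By the law of total expectation,
E[N] = (1/2)·(17/3) + (1/2)·(21/2) = 97/12.

97/12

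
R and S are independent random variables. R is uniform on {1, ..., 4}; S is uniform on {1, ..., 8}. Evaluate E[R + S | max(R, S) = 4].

44/7

Outcomes with max(R, S) = 4: (1,4), (2,4), (3,4), (4,1), (4,2), (4,3), (4,4), each with probability 1/32.
E[R + S | max(R, S) = 4] = (5 + 6 + 7 + 5 + 6 + 7 + 8) / 7 = 44/7.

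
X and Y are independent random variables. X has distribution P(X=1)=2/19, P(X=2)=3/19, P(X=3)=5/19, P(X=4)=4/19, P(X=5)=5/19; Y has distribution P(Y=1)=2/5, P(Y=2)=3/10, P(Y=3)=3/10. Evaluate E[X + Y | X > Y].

P(X > Y) = 137/190.
Summing (X+Y)·P(x,y) over outcomes with X > Y gives 386/95.
E[X + Y | X > Y] = (386/95) / (137/190) = 772/137.

772/137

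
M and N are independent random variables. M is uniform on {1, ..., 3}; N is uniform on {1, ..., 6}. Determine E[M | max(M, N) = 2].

Outcomes with max(M, N) = 2: (1,2), (2,1), (2,2), each with probability 1/18.
E[M | max(M, N) = 2] = (1 + 2 + 2) / 3 = 5/3.

5/3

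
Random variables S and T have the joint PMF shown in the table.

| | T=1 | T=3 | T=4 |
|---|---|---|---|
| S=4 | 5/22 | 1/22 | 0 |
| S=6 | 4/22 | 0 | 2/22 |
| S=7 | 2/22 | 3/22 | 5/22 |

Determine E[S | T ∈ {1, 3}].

P(T ∈ {1, 3}) = 15/22.
Summing S·P(S=x,T=y) over the conditioning event gives 83/22.
E[S | T ∈ {1, 3}] = (83/22) / (15/22) = 83/15.

83/15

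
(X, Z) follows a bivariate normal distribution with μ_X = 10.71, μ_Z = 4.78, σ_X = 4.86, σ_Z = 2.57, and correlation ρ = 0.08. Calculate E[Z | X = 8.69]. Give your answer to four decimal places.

4.6945

The regression of Z on X has slope ρ·σ_Z/σ_X and passes through (μ_X, μ_Z).
E[Z | X=8.69] = 4.78 + (0.08)·(2.57/4.86)·(8.69 − (10.71)) = 4.78 + (0.042305)·(-2.02) = 4.6945.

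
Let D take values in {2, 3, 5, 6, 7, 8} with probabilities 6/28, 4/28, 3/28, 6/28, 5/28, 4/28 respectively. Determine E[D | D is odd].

31/6

P(D is odd) = 3/7.
Σ over the event: 3·1/7 + 5·3/28 + 7·5/28 = 31/14.
E[D | D is odd] = (31/14) / (3/7) = 31/6.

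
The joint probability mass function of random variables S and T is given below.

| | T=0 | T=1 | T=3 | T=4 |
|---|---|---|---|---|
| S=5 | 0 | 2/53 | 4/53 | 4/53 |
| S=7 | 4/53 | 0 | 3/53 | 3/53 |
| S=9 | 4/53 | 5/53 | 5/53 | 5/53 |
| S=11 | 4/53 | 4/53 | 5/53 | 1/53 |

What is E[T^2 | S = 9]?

130/19

P(S = 9) = 19/53.
Summing T^2·P(S=x,T=y) over the conditioning event gives 130/53.
E[T^2 | S = 9] = (130/53) / (19/53) = 130/19.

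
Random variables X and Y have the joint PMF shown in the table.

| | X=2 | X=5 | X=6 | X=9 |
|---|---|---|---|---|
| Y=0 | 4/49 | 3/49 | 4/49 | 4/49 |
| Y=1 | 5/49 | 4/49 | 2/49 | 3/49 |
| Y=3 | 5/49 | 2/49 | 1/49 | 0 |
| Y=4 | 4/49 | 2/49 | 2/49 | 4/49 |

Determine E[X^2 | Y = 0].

559/15

P(Y = 0) = 15/49.
Σ X^2·P over the event = 4·(4/49) + 25·(3/49) + 36·(4/49) + 81·(4/49) = 559/49.
E[X^2 | Y = 0] = (559/49) / (15/49) = 559/15.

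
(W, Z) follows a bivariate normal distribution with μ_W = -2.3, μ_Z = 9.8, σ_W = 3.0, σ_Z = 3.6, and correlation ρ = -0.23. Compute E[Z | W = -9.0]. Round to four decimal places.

The regression of Z on W has slope ρ·σ_Z/σ_W and passes through (μ_W, μ_Z).
E[Z | W=-9.0] = 9.8 + (-0.23)·(3.6/3.0)·(-9.0 − (-2.3)) = 9.8 + (-0.276)·(-6.7) = 11.6492.

11.6492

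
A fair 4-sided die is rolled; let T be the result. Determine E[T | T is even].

3

Given T is even, T is equally likely to be any of {2, 4}.
E[T | T is even] = (2 + 4) / 2 = 3.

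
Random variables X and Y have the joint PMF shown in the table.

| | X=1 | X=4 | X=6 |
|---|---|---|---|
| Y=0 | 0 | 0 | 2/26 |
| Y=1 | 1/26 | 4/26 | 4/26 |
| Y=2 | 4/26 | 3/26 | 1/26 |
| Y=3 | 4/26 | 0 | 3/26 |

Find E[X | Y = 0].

P(Y = 0) = 1/13.
Σ X·P over the event = 6·(2/26) = 6/13.
E[X | Y = 0] = (6/13) / (1/13) = 6.

6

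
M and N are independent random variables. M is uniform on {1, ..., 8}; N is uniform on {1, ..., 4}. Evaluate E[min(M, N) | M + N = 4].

Outcomes with M + N = 4: (1,3), (2,2), (3,1), each with probability 1/32.
E[min(M, N) | M + N = 4] = (1 + 2 + 1) / 3 = 4/3.

4/3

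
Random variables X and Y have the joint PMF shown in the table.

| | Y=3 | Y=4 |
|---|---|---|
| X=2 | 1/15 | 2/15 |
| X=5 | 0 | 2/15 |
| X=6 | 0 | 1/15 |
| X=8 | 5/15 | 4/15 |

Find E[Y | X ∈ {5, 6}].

P(X ∈ {5, 6}) = 1/5.
Summing Y·P(X=x,Y=y) over the conditioning event gives 4/5.
E[Y | X ∈ {5, 6}] = (4/5) / (1/5) = 4.

4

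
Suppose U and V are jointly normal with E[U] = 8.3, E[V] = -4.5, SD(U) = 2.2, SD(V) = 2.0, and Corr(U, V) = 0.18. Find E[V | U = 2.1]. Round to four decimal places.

-5.5145

For a bivariate normal, E[V | U=x] = μ_V + ρ·(σ_V/σ_U)·(x − μ_U).
E[V | U=2.1] = -4.5 + (0.18)·(2.0/2.2)·(2.1 − (8.3)) = -4.5 + (0.163636)·(-6.2) = -5.5145.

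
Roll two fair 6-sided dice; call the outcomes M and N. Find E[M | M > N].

14/3

P(M > N) = 5/12.
Summing M·P(x,y) over outcomes with M > N gives 35/18.
E[M | M > N] = (35/18) / (5/12) = 14/3.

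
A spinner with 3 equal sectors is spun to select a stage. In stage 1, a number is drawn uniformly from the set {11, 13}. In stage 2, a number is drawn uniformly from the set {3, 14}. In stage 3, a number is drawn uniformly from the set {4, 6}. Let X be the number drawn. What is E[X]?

17/2

E[X | stage 1] = (11+13)/2 = 12.
E[X | stage 2] = (3+14)/2 = 17/2.
E[X | stage 3] = (4+6)/2 = 5.
By the law of total expectation,
E[X] = (1/3)·(12) + (1/3)·(17/2) + (1/3)·(5) = 17/2.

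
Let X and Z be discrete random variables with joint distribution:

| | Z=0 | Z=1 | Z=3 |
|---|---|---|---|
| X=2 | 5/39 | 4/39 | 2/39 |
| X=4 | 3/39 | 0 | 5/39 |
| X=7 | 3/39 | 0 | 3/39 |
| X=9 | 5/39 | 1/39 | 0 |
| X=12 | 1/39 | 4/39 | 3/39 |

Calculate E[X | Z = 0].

P(Z = 0) = 17/39.
Σ X·P over the event = 2·(5/39) + 4·(3/39) + 7·(3/39) + 9·(5/39) + 12·(1/39) = 100/39.
E[X | Z = 0] = (100/39) / (17/39) = 100/17.

100/17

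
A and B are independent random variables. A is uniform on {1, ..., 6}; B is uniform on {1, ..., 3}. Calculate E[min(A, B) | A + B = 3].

Outcomes with A + B = 3: (1,2), (2,1), each with probability 1/18.
E[min(A, B) | A + B = 3] = (1 + 1) / 2 = 1.

1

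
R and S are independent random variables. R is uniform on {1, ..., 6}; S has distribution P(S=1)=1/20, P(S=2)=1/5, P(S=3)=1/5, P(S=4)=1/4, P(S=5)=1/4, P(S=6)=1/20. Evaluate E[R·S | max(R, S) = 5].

580/39

P(max(R, S) = 5) = 13/40.
Summing RS·P(x,y) over outcomes with max(R, S) = 5 gives 29/6.
E[R·S | max(R, S) = 5] = (29/6) / (13/40) = 580/39.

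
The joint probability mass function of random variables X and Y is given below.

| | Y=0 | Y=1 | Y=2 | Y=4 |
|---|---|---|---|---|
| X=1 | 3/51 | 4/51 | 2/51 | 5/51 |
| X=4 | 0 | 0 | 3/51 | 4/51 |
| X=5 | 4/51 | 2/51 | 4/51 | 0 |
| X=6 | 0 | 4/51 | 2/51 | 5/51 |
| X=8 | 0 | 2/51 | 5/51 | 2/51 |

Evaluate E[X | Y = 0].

P(Y = 0) = 7/51.
Σ X·P over the event = 1·(3/51) + 5·(4/51) = 23/51.
E[X | Y = 0] = (23/51) / (7/51) = 23/7.

23/7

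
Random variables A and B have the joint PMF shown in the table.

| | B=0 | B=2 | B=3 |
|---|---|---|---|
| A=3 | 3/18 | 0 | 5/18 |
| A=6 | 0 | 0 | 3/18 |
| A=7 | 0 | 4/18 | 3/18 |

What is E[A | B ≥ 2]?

P(B ≥ 2) = 5/6.
Summing A·P(A=x,B=y) over the conditioning event gives 41/9.
E[A | B ≥ 2] = (41/9) / (5/6) = 82/15.

82/15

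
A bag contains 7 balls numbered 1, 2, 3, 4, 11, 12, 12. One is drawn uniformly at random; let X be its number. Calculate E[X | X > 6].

35/3

P(X > 6) = 3/7.
Σ over the event: 11·1/7 + 12·2/7 = 5.
E[X | X > 6] = (5) / (3/7) = 35/3.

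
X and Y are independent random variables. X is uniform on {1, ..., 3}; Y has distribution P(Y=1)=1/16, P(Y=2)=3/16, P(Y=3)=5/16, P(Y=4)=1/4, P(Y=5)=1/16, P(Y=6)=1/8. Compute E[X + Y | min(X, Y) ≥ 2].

P(min(X, Y) ≥ 2) = 5/8.
Summing (X+Y)·P(x,y) over outcomes with min(X, Y) ≥ 2 gives 61/16.
E[X + Y | min(X, Y) ≥ 2] = (61/16) / (5/8) = 61/10.

61/10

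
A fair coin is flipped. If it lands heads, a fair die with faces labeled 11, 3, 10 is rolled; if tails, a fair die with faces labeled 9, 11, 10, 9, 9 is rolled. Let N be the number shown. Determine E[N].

E[N | heads] = (11+3+10)/3 = 8.
E[N | tails] = (9+11+10+9+9)/5 = 48/5.
E[N] = (1/2)·(8) + (1/2)·(48/5) = 44/5.

44/5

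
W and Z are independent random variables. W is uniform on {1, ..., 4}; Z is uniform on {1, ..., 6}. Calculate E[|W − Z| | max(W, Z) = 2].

Outcomes with max(W, Z) = 2: (1,2), (2,1), (2,2), each with probability 1/24.
E[|W − Z| | max(W, Z) = 2] = (1 + 1 + 0) / 3 = 2/3.

2/3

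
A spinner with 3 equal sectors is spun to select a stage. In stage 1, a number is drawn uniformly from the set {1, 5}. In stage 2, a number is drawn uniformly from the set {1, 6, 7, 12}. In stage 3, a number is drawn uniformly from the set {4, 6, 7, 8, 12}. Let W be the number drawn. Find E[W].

E[W | stage 1] = (1+5)/2 = 3.
E[W | stage 2] = (1+6+7+12)/4 = 13/2.
E[W | stage 3] = (4+6+7+8+12)/5 = 37/5.
E[W] = (1/3)·(3) + (1/3)·(13/2) + (1/3)·(37/5) = 169/30.

169/30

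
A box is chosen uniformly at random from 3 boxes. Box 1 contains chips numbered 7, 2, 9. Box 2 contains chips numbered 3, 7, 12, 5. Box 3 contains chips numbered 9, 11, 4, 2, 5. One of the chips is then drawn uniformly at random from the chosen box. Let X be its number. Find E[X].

379/60

E[X | box 1] = (7+2+9)/3 = 6.
E[X | box 2] = (3+7+12+5)/4 = 27/4.
E[X | box 3] = (9+11+4+2+5)/5 = 31/5.
E[X] = (1/3)·(6) + (1/3)·(27/4) + (1/3)·(31/5) = 379/60.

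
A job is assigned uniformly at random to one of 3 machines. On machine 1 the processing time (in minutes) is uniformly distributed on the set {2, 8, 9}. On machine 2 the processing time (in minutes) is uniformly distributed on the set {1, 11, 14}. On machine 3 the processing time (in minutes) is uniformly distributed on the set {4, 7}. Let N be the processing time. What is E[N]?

E[N | machine 1] = (2+8+9)/3 = 19/3.
E[N | machine 2] = (1+11+14)/3 = 26/3.
E[N | machine 3] = (4+7)/2 = 11/2.
E[N] = (1/3)·(19/3) + (1/3)·(26/3) + (1/3)·(11/2) = 41/6.

41/6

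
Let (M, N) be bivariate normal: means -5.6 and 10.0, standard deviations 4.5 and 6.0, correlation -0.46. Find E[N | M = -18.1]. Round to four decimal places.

17.6667

For a bivariate normal, E[N | M=x] = μ_N + ρ·(σ_N/σ_M)·(x − μ_M).
E[N | M=-18.1] = 10.0 + (-0.46)·(6.0/4.5)·(-18.1 − (-5.6)) = 10.0 + (-0.613333)·(-12.5) = 17.6667.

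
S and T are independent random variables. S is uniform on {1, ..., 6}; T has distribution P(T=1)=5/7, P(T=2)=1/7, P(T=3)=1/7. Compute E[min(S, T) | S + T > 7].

8/3

P(S + T > 7) = 1/14.
Summing min(S,T)·P(x,y) over outcomes with S + T > 7 gives 4/21.
E[min(S, T) | S + T > 7] = (4/21) / (1/14) = 8/3.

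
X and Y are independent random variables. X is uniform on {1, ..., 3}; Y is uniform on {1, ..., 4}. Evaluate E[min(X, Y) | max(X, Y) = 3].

Outcomes with max(X, Y) = 3: (1,3), (2,3), (3,1), (3,2), (3,3), each with probability 1/12.
E[min(X, Y) | max(X, Y) = 3] = (1 + 2 + 1 + 2 + 3) / 5 = 9/5.

9/5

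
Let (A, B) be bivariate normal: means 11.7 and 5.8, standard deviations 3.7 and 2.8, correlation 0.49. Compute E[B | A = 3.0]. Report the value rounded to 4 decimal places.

2.5739

For a bivariate normal, E[B | A=x] = μ_B + ρ·(σ_B/σ_A)·(x − μ_A).
E[B | A=3.0] = 5.8 + (0.49)·(2.8/3.7)·(3.0 − (11.7)) = 5.8 + (0.370811)·(-8.7) = 2.5739.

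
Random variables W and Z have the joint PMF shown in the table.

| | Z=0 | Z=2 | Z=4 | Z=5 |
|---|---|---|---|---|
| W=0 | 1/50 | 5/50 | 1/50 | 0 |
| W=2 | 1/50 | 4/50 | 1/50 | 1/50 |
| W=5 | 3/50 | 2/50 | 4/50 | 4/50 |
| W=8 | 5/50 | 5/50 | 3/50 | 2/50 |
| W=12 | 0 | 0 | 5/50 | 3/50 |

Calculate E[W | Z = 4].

P(Z = 4) = 7/25.
Σ W·P over the event = 0·(1/50) + 2·(1/50) + 5·(4/50) + 8·(3/50) + 12·(5/50) = 53/25.
E[W | Z = 4] = (53/25) / (7/25) = 53/7.

53/7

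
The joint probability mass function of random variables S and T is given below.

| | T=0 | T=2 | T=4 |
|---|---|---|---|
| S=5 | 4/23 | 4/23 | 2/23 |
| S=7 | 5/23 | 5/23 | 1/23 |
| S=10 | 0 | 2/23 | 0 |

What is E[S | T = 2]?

P(T = 2) = 11/23.
Σ S·P over the event = 5·(4/23) + 7·(5/23) + 10·(2/23) = 75/23.
E[S | T = 2] = (75/23) / (11/23) = 75/11.

75/11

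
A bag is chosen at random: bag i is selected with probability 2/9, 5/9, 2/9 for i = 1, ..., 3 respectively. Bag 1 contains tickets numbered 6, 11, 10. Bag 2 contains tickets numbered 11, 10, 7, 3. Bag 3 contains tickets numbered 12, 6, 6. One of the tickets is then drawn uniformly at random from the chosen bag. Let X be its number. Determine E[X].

E[X | bag 1] = (6+11+10)/3 = 9.
E[X | bag 2] = (11+10+7+3)/4 = 31/4.
E[X | bag 3] = (12+6+6)/3 = 8.
E[X] = (2/9)·(9) + (5/9)·(31/4) + (2/9)·(8) = 97/12.

97/12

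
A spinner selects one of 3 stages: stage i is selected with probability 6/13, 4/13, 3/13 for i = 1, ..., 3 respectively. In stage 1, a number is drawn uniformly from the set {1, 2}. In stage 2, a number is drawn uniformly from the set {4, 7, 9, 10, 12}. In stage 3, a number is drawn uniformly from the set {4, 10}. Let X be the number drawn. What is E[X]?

318/65

E[X | stage 1] = (1+2)/2 = 3/2.
E[X | stage 2] = (4+7+9+10+12)/5 = 42/5.
E[X | stage 3] = (4+10)/2 = 7.
E[X] = (6/13)·(3/2) + (4/13)·(42/5) + (3/13)·(7) = 318/65.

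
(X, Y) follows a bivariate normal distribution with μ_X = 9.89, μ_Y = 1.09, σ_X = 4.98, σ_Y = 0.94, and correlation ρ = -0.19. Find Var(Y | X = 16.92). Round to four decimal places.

0.8517

Var(Y | X=x) = (1 − ρ²)·σ_Y².
Var(Y | X=16.92) = (0.94)²·(1 − (-0.19)²) = 0.8836·0.9639 = 0.8517.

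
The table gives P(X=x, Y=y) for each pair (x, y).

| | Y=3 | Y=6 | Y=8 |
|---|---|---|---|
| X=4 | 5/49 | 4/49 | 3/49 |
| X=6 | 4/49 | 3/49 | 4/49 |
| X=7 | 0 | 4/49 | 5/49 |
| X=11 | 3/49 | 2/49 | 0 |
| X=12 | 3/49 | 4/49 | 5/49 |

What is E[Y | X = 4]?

21/4

P(X = 4) = 12/49.
Σ Y·P over the event = 3·(5/49) + 6·(4/49) + 8·(3/49) = 9/7.
E[Y | X = 4] = (9/7) / (12/49) = 21/4.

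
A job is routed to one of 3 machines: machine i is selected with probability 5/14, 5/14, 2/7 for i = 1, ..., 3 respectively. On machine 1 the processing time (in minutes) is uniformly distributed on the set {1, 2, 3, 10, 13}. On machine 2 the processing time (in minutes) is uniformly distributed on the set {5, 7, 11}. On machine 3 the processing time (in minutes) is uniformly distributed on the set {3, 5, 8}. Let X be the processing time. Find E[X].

19/3

E[X | machine 1] = (1+2+3+10+13)/5 = 29/5.
E[X | machine 2] = (5+7+11)/3 = 23/3.
E[X | machine 3] = (3+5+8)/3 = 16/3.
E[X] = (5/14)·(29/5) + (5/14)·(23/3) + (2/7)·(16/3) = 19/3.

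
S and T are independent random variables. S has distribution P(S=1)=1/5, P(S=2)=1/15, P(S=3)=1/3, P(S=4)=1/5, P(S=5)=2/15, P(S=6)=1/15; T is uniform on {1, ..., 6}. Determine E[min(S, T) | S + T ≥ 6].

P(S + T ≥ 6) = 31/45.
Summing min(S,T)·P(x,y) over outcomes with S + T ≥ 6 gives 92/45.
E[min(S, T) | S + T ≥ 6] = (92/45) / (31/45) = 92/31.

92/31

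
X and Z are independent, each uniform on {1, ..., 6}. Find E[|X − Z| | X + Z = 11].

Outcomes with X + Z = 11: (5,6), (6,5), each with probability 1/36.
E[|X − Z| | X + Z = 11] = (1 + 1) / 2 = 1.

1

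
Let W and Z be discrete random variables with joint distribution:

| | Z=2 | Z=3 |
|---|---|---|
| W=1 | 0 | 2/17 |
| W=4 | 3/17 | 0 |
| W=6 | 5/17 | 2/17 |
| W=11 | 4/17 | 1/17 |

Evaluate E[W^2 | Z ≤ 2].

P(Z ≤ 2) = 12/17.
Σ W^2·P over the event = 16·(3/17) + 36·(5/17) + 121·(4/17) = 712/17.
E[W^2 | Z ≤ 2] = (712/17) / (12/17) = 178/3.

178/3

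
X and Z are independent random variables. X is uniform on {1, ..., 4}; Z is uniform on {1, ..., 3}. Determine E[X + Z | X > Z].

P(X > Z) = 1/2.
Summing (X+Z)·P(x,y) over outcomes with X > Z gives 5/2.
E[X + Z | X > Z] = (5/2) / (1/2) = 5.

5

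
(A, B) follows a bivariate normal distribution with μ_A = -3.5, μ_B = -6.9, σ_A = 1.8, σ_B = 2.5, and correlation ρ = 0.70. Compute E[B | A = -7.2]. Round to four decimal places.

E[B | A=x] = μ_B + ρ(σ_B/σ_A)(x − μ_A) for jointly normal variables.
E[B | A=-7.2] = -6.9 + (0.70)·(2.5/1.8)·(-7.2 − (-3.5)) = -6.9 + (0.97222)·(-3.7) = -10.4972.

-10.4972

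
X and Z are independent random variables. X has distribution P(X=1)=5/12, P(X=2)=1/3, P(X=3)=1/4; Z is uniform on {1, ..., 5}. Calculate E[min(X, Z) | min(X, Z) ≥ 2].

P(min(X, Z) ≥ 2) = 7/15.
Summing min(X,Z)·P(x,y) over outcomes with min(X, Z) ≥ 2 gives 13/12.
E[min(X, Z) | min(X, Z) ≥ 2] = (13/12) / (7/15) = 65/28.

65/28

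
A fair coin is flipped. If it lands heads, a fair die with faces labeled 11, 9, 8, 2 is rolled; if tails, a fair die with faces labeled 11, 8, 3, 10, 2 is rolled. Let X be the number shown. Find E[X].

143/20

E[X | heads] = (11+9+8+2)/4 = 15/2.
E[X | tails] = (11+8+3+10+2)/5 = 34/5.
E[X] = (1/2)·(15/2) + (1/2)·(34/5) = 143/20.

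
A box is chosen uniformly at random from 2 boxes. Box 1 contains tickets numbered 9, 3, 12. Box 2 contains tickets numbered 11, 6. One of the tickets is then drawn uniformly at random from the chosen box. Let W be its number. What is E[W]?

E[W | box 1] = (9+3+12)/3 = 8.
E[W | box 2] = (11+6)/2 = 17/2.
By the law of total expectation,
E[W] = (1/2)·(8) + (1/2)·(17/2) = 33/4.

33/4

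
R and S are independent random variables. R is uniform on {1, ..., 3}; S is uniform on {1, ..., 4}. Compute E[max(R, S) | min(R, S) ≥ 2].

19/6

P(min(R, S) ≥ 2) = 1/2.
Summing max(R,S)·P(x,y) over outcomes with min(R, S) ≥ 2 gives 19/12.
E[max(R, S) | min(R, S) ≥ 2] = (19/12) / (1/2) = 19/6.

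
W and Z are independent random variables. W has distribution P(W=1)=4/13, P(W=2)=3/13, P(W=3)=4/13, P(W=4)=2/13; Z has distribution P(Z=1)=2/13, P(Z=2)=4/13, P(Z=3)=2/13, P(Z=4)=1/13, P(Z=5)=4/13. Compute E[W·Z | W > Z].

P(W > Z) = 46/169.
Summing WZ·P(x,y) over outcomes with W > Z gives 20/13.
E[W·Z | W > Z] = (20/13) / (46/169) = 130/23.

130/23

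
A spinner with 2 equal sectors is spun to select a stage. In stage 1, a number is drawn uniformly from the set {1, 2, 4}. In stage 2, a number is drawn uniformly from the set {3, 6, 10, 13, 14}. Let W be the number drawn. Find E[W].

173/30

E[W | stage 1] = (1+2+4)/3 = 7/3.
E[W | stage 2] = (3+6+10+13+14)/5 = 46/5.
E[W] = (1/2)·(7/3) + (1/2)·(46/5) = 173/30.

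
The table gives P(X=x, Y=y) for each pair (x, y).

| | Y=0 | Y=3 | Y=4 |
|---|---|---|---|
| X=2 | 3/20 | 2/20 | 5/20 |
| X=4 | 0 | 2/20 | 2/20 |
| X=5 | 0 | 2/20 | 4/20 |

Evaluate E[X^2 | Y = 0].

4

P(Y = 0) = 3/20.
Σ X^2·P over the event = 4·(3/20) = 3/5.
E[X^2 | Y = 0] = (3/5) / (3/20) = 4.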